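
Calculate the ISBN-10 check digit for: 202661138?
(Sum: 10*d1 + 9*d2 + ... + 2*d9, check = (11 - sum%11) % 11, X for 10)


Weighted sum: 148
148 mod 11 = 5

Check digit: 6


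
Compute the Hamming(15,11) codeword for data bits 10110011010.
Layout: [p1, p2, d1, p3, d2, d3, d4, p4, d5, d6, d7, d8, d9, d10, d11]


Parity bits: p1=1, p2=1, p3=0, p4=1

111001110011010


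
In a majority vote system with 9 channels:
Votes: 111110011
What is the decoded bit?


Ones: 7 out of 9
Threshold: 5

1 (7/9 voted 1)


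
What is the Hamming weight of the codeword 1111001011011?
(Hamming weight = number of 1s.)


Counting 1s in 1111001011011

9


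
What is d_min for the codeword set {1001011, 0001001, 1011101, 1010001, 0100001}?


Comparing all pairs, minimum distance: 2
Can detect 1 errors, correct 0 errors

2


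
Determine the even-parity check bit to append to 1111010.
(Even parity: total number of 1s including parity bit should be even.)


Number of 1s in data: 5
Parity bit: 1

1


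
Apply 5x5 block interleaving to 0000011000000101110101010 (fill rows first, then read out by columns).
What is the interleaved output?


Matrix:
  00000
  11000
  00010
  11101
  01010
Read columns: 0101001011000100010100010

0101001011000100010100010


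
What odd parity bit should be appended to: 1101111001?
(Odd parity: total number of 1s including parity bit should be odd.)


Number of 1s in data: 7
Parity bit: 0

0


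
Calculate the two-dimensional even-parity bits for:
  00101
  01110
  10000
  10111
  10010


Row parities: 01100
Column parities: 11110

Row P: 01100, Col P: 11110, Corner: 0


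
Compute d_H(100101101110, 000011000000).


XOR: 100110101110
Count of 1s: 7

7


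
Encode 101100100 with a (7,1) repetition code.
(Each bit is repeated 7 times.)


Each bit -> 7 copies

111111100000001111111111111100000000000000111111100000000000000


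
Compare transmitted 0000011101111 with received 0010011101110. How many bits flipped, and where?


XOR: 0010000000001

2 error(s) at position(s): 2, 12


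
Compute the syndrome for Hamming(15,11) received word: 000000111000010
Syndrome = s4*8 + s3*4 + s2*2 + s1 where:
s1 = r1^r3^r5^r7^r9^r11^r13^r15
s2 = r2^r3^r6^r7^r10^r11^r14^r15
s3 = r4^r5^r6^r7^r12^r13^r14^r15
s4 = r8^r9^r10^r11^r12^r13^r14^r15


s1=0, s2=0, s3=0, s4=1

Syndrome = 8 (error at position 8)


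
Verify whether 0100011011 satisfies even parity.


Number of 1s: 5

No, parity error (5 ones)


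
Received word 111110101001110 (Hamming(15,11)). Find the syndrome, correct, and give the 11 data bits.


Syndrome = 0: no error detected

Data: 11011001110 (no errors)


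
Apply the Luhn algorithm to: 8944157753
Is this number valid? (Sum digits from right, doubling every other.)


Luhn sum = 51
51 mod 10 = 1

Invalid (Luhn sum mod 10 = 1)


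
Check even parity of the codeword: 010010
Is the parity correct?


Number of 1s: 2

Yes, parity is correct (2 ones)


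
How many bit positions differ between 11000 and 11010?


XOR: 00010
Count of 1s: 1

1


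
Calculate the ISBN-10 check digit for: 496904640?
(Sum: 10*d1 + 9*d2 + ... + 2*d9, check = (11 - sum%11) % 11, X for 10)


Weighted sum: 288
288 mod 11 = 2

Check digit: 9


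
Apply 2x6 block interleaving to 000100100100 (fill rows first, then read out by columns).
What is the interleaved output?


Matrix:
  000100
  100100
Read columns: 010000110000

010000110000


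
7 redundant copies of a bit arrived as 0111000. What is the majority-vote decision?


Ones: 3 out of 7
Threshold: 4

0 (3/7 voted 1)


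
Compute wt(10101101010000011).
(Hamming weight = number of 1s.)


Counting 1s in 10101101010000011

8


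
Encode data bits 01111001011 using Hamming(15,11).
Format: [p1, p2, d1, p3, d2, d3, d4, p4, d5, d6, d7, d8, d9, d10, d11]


Parity bits: p1=0, p2=0, p3=0, p4=0

000011101001011


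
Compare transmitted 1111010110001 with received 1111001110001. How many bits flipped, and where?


XOR: 0000011000000

2 error(s) at position(s): 5, 6


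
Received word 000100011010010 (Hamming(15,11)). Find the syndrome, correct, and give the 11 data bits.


Syndrome = 0: no error detected

Data: 00001010010 (no errors)


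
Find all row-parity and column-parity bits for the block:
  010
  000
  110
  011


Row parities: 1000
Column parities: 111

Row P: 1000, Col P: 111, Corner: 1


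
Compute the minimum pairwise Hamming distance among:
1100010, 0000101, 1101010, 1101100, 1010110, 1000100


Comparing all pairs, minimum distance: 1
Can detect 0 errors, correct 0 errors

1


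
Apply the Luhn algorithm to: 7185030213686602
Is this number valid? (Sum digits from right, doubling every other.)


Luhn sum = 50
50 mod 10 = 0

Valid (Luhn sum mod 10 = 0)


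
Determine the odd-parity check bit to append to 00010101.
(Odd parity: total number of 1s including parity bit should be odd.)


Number of 1s in data: 3
Parity bit: 0

0


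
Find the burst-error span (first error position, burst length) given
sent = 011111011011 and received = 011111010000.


XOR: 000000001011

Burst at position 8, length 4


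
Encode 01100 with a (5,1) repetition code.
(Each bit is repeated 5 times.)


Each bit -> 5 copies

0000011111111110000000000


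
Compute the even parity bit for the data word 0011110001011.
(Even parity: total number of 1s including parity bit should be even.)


Number of 1s in data: 7
Parity bit: 1

1


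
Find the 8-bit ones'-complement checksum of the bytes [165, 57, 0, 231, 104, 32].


Sum = 589 mod 256 = 77
Complement = 178

178


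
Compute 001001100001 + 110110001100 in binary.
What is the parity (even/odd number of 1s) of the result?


001001100001 = 609
110110001100 = 3468
Sum = 4077 = 111111101101
1s count = 10

even parity (10 ones in 111111101101)


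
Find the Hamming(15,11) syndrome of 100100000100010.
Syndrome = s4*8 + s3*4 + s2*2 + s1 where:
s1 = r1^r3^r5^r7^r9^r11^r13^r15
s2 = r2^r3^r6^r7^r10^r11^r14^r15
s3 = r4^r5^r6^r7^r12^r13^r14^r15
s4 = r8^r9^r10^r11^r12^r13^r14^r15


s1=1, s2=0, s3=0, s4=0

Syndrome = 1 (error at position 1)


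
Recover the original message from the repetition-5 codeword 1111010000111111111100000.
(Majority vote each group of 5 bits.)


Groups: 11110, 10000, 11111, 11111, 00000
Majority votes: 10110

10110


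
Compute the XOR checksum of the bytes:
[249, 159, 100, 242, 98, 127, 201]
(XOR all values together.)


XOR chain: 249 ^ 159 ^ 100 ^ 242 ^ 98 ^ 127 ^ 201 = 36

36


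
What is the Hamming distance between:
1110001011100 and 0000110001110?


XOR: 1110111010010
Count of 1s: 8

8


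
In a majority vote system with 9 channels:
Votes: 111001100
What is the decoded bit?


Ones: 5 out of 9
Threshold: 5

1 (5/9 voted 1)


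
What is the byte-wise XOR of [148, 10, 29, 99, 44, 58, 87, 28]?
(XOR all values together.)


XOR chain: 148 ^ 10 ^ 29 ^ 99 ^ 44 ^ 58 ^ 87 ^ 28 = 189

189


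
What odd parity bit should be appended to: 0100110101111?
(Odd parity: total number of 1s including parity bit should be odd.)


Number of 1s in data: 8
Parity bit: 1

1


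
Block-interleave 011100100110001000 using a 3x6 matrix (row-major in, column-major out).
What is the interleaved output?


Matrix:
  011100
  100110
  001000
Read columns: 010100101110010000

010100101110010000


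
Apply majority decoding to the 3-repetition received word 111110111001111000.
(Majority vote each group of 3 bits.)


Groups: 111, 110, 111, 001, 111, 000
Majority votes: 111010

111010


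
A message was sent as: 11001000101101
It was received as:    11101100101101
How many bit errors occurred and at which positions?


XOR: 00100100000000

2 error(s) at position(s): 2, 5


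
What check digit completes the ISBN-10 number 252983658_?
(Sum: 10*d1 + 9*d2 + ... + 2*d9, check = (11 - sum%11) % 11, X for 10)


Weighted sum: 262
262 mod 11 = 9

Check digit: 2


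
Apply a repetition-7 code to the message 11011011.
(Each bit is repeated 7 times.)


Each bit -> 7 copies

11111111111111000000011111111111111000000011111111111111


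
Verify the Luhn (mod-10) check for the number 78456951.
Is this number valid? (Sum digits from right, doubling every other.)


Luhn sum = 40
40 mod 10 = 0

Valid (Luhn sum mod 10 = 0)


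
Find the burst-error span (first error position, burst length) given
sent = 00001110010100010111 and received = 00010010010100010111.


XOR: 00011100000000000000

Burst at position 3, length 3


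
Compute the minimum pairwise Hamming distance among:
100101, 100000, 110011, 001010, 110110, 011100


Comparing all pairs, minimum distance: 2
Can detect 1 errors, correct 0 errors

2


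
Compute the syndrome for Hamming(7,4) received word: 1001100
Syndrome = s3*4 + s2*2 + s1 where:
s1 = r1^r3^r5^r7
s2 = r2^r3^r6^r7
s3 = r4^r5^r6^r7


s1=0, s2=0, s3=0

Syndrome = 0 (no error)


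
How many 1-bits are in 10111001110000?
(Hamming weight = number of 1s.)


Counting 1s in 10111001110000

7


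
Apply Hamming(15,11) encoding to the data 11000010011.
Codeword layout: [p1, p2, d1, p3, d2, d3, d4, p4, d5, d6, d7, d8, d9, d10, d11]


Parity bits: p1=0, p2=0, p3=1, p4=1

001110010010011


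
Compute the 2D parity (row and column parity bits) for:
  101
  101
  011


Row parities: 000
Column parities: 011

Row P: 000, Col P: 011, Corner: 0


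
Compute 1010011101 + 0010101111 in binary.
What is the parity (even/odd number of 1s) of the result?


1010011101 = 669
0010101111 = 175
Sum = 844 = 1101001100
1s count = 5

odd parity (5 ones in 1101001100)


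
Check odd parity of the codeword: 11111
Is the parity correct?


Number of 1s: 5

Yes, parity is correct (5 ones)


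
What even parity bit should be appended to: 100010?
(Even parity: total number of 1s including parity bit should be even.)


Number of 1s in data: 2
Parity bit: 0

0


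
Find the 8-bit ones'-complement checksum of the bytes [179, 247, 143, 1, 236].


Sum = 806 mod 256 = 38
Complement = 217

217


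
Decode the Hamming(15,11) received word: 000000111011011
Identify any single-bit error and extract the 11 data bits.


Syndrome = 0: no error detected

Data: 00011011011 (no errors)


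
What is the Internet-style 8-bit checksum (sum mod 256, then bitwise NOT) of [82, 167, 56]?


Sum = 305 mod 256 = 49
Complement = 206

206


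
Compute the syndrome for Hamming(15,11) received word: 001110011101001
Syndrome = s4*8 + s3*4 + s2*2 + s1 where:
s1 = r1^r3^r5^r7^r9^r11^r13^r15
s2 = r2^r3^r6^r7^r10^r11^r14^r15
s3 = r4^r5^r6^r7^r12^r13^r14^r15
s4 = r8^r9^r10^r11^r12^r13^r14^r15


s1=0, s2=1, s3=0, s4=1

Syndrome = 10 (error at position 10)


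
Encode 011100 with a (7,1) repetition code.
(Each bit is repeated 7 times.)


Each bit -> 7 copies

000000011111111111111111111100000000000000


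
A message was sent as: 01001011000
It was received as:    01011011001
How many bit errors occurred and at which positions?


XOR: 00010000001

2 error(s) at position(s): 3, 10


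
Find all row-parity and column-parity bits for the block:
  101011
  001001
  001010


Row parities: 000
Column parities: 101000

Row P: 000, Col P: 101000, Corner: 0


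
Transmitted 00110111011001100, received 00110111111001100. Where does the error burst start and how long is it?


XOR: 00000000100000000

Burst at position 8, length 1


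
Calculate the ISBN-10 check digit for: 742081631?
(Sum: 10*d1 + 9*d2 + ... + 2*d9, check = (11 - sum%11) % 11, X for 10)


Weighted sum: 210
210 mod 11 = 1

Check digit: X


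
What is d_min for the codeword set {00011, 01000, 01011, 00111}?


Comparing all pairs, minimum distance: 1
Can detect 0 errors, correct 0 errors

1


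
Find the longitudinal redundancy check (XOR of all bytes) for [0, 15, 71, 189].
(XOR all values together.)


XOR chain: 0 ^ 15 ^ 71 ^ 189 = 245

245


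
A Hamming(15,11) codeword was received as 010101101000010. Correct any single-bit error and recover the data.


Syndrome = 0: no error detected

Data: 00111000010 (no errors)


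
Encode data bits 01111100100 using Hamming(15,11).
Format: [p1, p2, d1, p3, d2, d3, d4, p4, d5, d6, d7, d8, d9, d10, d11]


Parity bits: p1=0, p2=1, p3=0, p4=1

010011111100100


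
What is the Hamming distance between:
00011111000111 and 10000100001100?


XOR: 10011011001011
Count of 1s: 8

8


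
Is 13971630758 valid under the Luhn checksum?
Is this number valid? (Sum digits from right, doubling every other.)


Luhn sum = 44
44 mod 10 = 4

Invalid (Luhn sum mod 10 = 4)


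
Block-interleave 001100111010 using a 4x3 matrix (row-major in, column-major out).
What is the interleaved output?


Matrix:
  001
  100
  111
  010
Read columns: 011000111010

011000111010


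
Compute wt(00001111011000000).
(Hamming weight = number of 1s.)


Counting 1s in 00001111011000000

6


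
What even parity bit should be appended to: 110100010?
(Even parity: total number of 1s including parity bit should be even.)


Number of 1s in data: 4
Parity bit: 0

0


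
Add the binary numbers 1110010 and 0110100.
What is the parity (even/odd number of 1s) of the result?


1110010 = 114
0110100 = 52
Sum = 166 = 10100110
1s count = 4

even parity (4 ones in 10100110)


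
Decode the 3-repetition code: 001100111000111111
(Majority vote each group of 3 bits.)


Groups: 001, 100, 111, 000, 111, 111
Majority votes: 001011

001011


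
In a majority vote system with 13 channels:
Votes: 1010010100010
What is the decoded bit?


Ones: 5 out of 13
Threshold: 7

0 (5/13 voted 1)


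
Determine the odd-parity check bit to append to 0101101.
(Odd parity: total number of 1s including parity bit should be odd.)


Number of 1s in data: 4
Parity bit: 1

1


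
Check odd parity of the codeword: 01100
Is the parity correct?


Number of 1s: 2

No, parity error (2 ones)


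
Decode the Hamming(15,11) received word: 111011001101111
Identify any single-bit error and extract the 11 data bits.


Syndrome = 0: no error detected

Data: 11101101111 (no errors)


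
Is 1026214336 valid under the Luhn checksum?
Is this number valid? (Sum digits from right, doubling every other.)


Luhn sum = 40
40 mod 10 = 0

Valid (Luhn sum mod 10 = 0)


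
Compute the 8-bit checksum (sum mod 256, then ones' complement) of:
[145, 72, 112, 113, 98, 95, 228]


Sum = 863 mod 256 = 95
Complement = 160

160


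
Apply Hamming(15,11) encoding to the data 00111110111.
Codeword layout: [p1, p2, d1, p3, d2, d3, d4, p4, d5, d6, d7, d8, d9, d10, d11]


Parity bits: p1=1, p2=0, p3=1, p4=0

100101101110111


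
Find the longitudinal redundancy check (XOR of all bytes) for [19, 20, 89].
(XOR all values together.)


XOR chain: 19 ^ 20 ^ 89 = 94

94


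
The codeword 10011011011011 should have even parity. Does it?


Number of 1s: 9

No, parity error (9 ones)


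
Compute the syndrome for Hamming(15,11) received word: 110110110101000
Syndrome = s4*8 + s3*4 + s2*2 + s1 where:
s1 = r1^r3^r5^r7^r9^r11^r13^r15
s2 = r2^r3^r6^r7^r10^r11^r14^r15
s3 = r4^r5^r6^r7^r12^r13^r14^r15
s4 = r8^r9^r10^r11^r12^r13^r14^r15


s1=1, s2=1, s3=0, s4=1

Syndrome = 11 (error at position 11)


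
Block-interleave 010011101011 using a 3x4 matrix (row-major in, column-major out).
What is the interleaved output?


Matrix:
  0100
  1110
  1011
Read columns: 011110011001

011110011001


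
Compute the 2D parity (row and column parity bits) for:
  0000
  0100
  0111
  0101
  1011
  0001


Row parities: 011011
Column parities: 1100

Row P: 011011, Col P: 1100, Corner: 0


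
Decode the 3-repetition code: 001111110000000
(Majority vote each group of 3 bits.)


Groups: 001, 111, 110, 000, 000
Majority votes: 01100

01100


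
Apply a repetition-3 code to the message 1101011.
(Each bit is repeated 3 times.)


Each bit -> 3 copies

111111000111000111111


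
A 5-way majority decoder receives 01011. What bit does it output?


Ones: 3 out of 5
Threshold: 3

1 (3/5 voted 1)


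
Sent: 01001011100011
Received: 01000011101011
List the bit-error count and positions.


XOR: 00001000001000

2 error(s) at position(s): 4, 10


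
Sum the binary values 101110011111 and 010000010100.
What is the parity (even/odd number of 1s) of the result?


101110011111 = 2975
010000010100 = 1044
Sum = 4019 = 111110110011
1s count = 9

odd parity (9 ones in 111110110011)


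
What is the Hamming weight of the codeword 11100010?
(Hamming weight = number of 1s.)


Counting 1s in 11100010

4


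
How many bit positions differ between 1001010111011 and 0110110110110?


XOR: 1111100001101
Count of 1s: 8

8


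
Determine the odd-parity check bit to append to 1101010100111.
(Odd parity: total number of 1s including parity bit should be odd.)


Number of 1s in data: 8
Parity bit: 1

1


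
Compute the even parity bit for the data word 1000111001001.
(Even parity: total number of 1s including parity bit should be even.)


Number of 1s in data: 6
Parity bit: 0

0


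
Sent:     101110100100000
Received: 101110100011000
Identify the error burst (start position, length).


XOR: 000000000111000

Burst at position 9, length 3


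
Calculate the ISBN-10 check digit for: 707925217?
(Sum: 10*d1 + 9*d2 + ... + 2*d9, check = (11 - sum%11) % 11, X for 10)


Weighted sum: 251
251 mod 11 = 9

Check digit: 2


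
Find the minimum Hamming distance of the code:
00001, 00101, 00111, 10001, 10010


Comparing all pairs, minimum distance: 1
Can detect 0 errors, correct 0 errors

1


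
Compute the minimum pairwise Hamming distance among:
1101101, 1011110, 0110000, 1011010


Comparing all pairs, minimum distance: 1
Can detect 0 errors, correct 0 errors

1


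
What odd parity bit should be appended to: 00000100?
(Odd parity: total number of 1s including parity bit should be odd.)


Number of 1s in data: 1
Parity bit: 0

0


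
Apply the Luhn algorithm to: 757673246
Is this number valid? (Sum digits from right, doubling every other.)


Luhn sum = 47
47 mod 10 = 7

Invalid (Luhn sum mod 10 = 7)


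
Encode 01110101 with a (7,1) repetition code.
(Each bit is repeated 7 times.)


Each bit -> 7 copies

00000001111111111111111111110000000111111100000001111111


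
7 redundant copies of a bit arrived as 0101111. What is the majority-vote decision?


Ones: 5 out of 7
Threshold: 4

1 (5/7 voted 1)


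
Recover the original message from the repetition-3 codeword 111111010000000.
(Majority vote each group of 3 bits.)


Groups: 111, 111, 010, 000, 000
Majority votes: 11000

11000


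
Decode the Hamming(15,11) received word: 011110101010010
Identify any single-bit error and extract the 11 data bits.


Syndrome = 11: error at position 11

Data: 11011000010 (corrected bit 11)


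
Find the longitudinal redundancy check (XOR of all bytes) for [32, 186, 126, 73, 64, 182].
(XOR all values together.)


XOR chain: 32 ^ 186 ^ 126 ^ 73 ^ 64 ^ 182 = 91

91


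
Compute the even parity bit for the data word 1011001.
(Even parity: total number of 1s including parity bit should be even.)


Number of 1s in data: 4
Parity bit: 0

0


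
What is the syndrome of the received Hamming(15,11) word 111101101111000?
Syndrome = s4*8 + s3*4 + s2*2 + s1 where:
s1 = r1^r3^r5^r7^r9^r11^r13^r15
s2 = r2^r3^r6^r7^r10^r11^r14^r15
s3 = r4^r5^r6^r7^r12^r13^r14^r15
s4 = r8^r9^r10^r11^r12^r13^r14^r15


s1=1, s2=0, s3=0, s4=0

Syndrome = 1 (error at position 1)


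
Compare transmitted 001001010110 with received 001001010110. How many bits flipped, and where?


XOR: 000000000000

0 errors (received matches sent)


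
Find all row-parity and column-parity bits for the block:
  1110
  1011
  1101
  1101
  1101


Row parities: 11111
Column parities: 1000

Row P: 11111, Col P: 1000, Corner: 1


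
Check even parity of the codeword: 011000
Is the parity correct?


Number of 1s: 2

Yes, parity is correct (2 ones)


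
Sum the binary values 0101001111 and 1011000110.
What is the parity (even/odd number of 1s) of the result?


0101001111 = 335
1011000110 = 710
Sum = 1045 = 10000010101
1s count = 4

even parity (4 ones in 10000010101)


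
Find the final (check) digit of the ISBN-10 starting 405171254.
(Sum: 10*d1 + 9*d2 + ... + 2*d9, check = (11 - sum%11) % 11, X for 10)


Weighted sum: 165
165 mod 11 = 0

Check digit: 0


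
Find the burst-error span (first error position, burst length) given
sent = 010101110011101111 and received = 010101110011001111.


XOR: 000000000000100000

Burst at position 12, length 1


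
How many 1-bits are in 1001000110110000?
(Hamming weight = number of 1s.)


Counting 1s in 1001000110110000

6


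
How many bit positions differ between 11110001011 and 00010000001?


XOR: 11100001010
Count of 1s: 5

5


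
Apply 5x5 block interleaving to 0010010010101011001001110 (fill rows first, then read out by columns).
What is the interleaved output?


Matrix:
  00100
  10010
  10101
  10010
  01110
Read columns: 0111000001101010101100100

0111000001101010101100100


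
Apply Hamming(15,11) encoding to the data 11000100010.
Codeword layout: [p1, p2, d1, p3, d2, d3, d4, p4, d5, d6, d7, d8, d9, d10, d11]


Parity bits: p1=0, p2=1, p3=0, p4=0

011010000100010


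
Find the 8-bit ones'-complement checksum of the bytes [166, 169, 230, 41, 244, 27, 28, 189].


Sum = 1094 mod 256 = 70
Complement = 185

185


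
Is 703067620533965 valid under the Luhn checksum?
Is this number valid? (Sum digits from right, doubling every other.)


Luhn sum = 58
58 mod 10 = 8

Invalid (Luhn sum mod 10 = 8)


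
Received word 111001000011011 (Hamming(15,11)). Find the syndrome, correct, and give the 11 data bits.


Syndrome = 0: no error detected

Data: 10100011011 (no errors)


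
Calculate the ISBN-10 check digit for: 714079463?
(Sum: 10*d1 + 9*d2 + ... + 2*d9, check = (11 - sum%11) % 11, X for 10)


Weighted sum: 238
238 mod 11 = 7

Check digit: 4


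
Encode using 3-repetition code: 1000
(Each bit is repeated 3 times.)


Each bit -> 3 copies

111000000000


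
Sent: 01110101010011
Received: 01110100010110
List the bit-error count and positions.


XOR: 00000001000101

3 error(s) at position(s): 7, 11, 13


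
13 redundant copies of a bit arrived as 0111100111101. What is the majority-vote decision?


Ones: 9 out of 13
Threshold: 7

1 (9/13 voted 1)


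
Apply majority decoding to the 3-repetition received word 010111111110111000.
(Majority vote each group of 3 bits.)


Groups: 010, 111, 111, 110, 111, 000
Majority votes: 011110

011110


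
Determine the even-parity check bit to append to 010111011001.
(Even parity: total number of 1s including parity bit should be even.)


Number of 1s in data: 7
Parity bit: 1

1


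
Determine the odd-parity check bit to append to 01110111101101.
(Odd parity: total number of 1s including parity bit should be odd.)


Number of 1s in data: 10
Parity bit: 1

1


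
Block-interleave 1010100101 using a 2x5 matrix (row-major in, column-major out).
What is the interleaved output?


Matrix:
  10101
  00101
Read columns: 1000110011

1000110011


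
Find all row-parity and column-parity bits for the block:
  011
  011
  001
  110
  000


Row parities: 00100
Column parities: 111

Row P: 00100, Col P: 111, Corner: 1


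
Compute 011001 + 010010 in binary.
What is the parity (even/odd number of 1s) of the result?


011001 = 25
010010 = 18
Sum = 43 = 101011
1s count = 4

even parity (4 ones in 101011)


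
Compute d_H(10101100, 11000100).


XOR: 01101000
Count of 1s: 3

3


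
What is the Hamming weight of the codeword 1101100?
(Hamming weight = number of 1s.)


Counting 1s in 1101100

4


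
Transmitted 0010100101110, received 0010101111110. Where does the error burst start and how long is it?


XOR: 0000001010000

Burst at position 6, length 3


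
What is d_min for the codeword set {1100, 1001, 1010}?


Comparing all pairs, minimum distance: 2
Can detect 1 errors, correct 0 errors

2


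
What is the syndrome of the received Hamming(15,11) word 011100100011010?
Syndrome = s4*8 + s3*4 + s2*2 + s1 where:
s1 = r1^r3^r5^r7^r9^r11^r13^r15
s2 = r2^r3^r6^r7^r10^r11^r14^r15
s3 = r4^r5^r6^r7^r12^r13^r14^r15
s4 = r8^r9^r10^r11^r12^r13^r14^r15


s1=1, s2=1, s3=0, s4=1

Syndrome = 11 (error at position 11)


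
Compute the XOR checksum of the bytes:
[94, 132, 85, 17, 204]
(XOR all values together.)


XOR chain: 94 ^ 132 ^ 85 ^ 17 ^ 204 = 82

82


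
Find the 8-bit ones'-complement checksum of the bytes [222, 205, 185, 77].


Sum = 689 mod 256 = 177
Complement = 78

78


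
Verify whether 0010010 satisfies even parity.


Number of 1s: 2

Yes, parity is correct (2 ones)


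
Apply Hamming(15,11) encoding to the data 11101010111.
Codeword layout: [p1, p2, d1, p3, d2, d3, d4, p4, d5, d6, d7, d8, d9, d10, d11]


Parity bits: p1=0, p2=1, p3=1, p4=1

011111011010111


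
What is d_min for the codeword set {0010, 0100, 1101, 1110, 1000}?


Comparing all pairs, minimum distance: 2
Can detect 1 errors, correct 0 errors

2


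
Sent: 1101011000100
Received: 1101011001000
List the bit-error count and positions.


XOR: 0000000001100

2 error(s) at position(s): 9, 10


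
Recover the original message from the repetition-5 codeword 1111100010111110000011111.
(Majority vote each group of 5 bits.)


Groups: 11111, 00010, 11111, 00000, 11111
Majority votes: 10101

10101


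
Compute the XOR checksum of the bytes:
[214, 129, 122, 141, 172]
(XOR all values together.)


XOR chain: 214 ^ 129 ^ 122 ^ 141 ^ 172 = 12

12


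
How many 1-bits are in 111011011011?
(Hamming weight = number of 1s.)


Counting 1s in 111011011011

9


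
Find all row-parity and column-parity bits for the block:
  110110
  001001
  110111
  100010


Row parities: 0010
Column parities: 101010

Row P: 0010, Col P: 101010, Corner: 1


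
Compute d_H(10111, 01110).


XOR: 11001
Count of 1s: 3

3


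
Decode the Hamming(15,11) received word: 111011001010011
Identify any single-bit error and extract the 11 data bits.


Syndrome = 0: no error detected

Data: 11101010011 (no errors)


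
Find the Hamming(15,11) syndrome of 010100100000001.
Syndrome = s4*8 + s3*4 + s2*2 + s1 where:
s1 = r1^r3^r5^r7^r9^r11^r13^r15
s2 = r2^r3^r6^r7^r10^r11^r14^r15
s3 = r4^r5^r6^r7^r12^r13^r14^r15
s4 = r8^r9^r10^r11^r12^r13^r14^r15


s1=0, s2=1, s3=1, s4=1

Syndrome = 14 (error at position 14)


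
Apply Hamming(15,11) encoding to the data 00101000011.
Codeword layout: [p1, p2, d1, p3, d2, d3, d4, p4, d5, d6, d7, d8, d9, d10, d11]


Parity bits: p1=0, p2=1, p3=1, p4=1

010101011000011


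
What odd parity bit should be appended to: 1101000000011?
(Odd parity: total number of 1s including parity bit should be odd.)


Number of 1s in data: 5
Parity bit: 0

0


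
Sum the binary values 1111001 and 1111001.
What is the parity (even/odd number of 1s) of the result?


1111001 = 121
1111001 = 121
Sum = 242 = 11110010
1s count = 5

odd parity (5 ones in 11110010)


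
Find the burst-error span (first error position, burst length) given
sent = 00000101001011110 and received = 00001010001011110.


XOR: 00001111000000000

Burst at position 4, length 4


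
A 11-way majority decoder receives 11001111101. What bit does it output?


Ones: 8 out of 11
Threshold: 6

1 (8/11 voted 1)


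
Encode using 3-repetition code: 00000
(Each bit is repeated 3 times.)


Each bit -> 3 copies

000000000000000


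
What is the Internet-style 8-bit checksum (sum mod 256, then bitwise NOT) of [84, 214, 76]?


Sum = 374 mod 256 = 118
Complement = 137

137


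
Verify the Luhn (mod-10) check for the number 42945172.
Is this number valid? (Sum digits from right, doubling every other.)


Luhn sum = 32
32 mod 10 = 2

Invalid (Luhn sum mod 10 = 2)


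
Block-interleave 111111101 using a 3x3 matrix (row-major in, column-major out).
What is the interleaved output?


Matrix:
  111
  111
  101
Read columns: 111110111

111110111


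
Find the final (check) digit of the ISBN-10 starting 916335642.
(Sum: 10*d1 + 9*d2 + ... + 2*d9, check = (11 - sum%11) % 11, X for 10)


Weighted sum: 251
251 mod 11 = 9

Check digit: 2


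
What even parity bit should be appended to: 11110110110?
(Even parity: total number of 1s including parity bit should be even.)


Number of 1s in data: 8
Parity bit: 0

0


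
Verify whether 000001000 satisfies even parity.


Number of 1s: 1

No, parity error (1 ones)


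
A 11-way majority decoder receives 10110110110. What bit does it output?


Ones: 7 out of 11
Threshold: 6

1 (7/11 voted 1)


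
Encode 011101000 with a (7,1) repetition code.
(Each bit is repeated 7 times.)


Each bit -> 7 copies

000000011111111111111111111100000001111111000000000000000000000


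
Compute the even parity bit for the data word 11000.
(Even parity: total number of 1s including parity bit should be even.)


Number of 1s in data: 2
Parity bit: 0

0


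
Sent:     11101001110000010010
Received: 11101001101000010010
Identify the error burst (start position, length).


XOR: 00000000011000000000

Burst at position 9, length 2


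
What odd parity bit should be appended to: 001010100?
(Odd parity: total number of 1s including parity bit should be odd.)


Number of 1s in data: 3
Parity bit: 0

0


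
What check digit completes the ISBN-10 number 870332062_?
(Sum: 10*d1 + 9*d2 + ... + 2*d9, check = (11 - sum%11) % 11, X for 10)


Weighted sum: 214
214 mod 11 = 5

Check digit: 6


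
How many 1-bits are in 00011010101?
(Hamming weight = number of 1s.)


Counting 1s in 00011010101

5


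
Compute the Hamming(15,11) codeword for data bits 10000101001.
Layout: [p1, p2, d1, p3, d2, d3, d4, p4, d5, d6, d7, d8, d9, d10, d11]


Parity bits: p1=0, p2=1, p3=0, p4=1

011000010101001


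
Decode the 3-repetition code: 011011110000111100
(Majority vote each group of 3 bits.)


Groups: 011, 011, 110, 000, 111, 100
Majority votes: 111010

111010


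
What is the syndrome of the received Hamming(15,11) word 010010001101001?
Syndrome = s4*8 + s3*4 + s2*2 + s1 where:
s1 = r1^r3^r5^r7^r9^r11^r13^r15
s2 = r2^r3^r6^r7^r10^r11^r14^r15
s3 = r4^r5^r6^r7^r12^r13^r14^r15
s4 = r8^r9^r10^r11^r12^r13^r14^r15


s1=1, s2=1, s3=1, s4=0

Syndrome = 7 (error at position 7)


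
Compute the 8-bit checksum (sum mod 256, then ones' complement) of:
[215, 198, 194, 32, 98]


Sum = 737 mod 256 = 225
Complement = 30

30


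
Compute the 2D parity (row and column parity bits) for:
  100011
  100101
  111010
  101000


Row parities: 1100
Column parities: 010100

Row P: 1100, Col P: 010100, Corner: 0


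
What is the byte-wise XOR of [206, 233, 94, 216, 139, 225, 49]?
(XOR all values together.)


XOR chain: 206 ^ 233 ^ 94 ^ 216 ^ 139 ^ 225 ^ 49 = 250

250


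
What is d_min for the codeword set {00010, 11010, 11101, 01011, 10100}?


Comparing all pairs, minimum distance: 2
Can detect 1 errors, correct 0 errors

2


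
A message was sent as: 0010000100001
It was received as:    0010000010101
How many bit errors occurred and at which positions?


XOR: 0000000110100

3 error(s) at position(s): 7, 8, 10


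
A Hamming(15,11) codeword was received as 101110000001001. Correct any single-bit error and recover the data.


Syndrome = 0: no error detected

Data: 11000001001 (no errors)


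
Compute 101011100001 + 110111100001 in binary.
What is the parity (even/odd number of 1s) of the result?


101011100001 = 2785
110111100001 = 3553
Sum = 6338 = 1100011000010
1s count = 5

odd parity (5 ones in 1100011000010)


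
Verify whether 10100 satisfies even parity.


Number of 1s: 2

Yes, parity is correct (2 ones)


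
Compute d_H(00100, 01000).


XOR: 01100
Count of 1s: 2

2


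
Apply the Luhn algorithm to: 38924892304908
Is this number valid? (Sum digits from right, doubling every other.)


Luhn sum = 83
83 mod 10 = 3

Invalid (Luhn sum mod 10 = 3)


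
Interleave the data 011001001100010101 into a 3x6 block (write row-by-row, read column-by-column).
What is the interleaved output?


Matrix:
  011001
  001100
  010101
Read columns: 000101110011000101

000101110011000101


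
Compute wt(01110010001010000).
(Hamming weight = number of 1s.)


Counting 1s in 01110010001010000

6


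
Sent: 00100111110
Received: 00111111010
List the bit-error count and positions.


XOR: 00011000100

3 error(s) at position(s): 3, 4, 8


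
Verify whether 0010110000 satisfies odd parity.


Number of 1s: 3

Yes, parity is correct (3 ones)


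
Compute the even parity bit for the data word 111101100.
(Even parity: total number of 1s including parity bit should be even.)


Number of 1s in data: 6
Parity bit: 0

0


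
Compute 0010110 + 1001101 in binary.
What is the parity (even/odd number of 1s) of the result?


0010110 = 22
1001101 = 77
Sum = 99 = 1100011
1s count = 4

even parity (4 ones in 1100011)


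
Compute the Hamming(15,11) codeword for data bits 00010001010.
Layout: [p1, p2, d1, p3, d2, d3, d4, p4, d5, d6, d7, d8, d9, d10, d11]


Parity bits: p1=1, p2=0, p3=1, p4=0

100100100001010


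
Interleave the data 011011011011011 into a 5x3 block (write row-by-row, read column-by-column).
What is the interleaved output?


Matrix:
  011
  011
  011
  011
  011
Read columns: 000001111111111

000001111111111


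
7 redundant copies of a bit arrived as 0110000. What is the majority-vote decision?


Ones: 2 out of 7
Threshold: 4

0 (2/7 voted 1)


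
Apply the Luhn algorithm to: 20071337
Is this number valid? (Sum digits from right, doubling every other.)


Luhn sum = 29
29 mod 10 = 9

Invalid (Luhn sum mod 10 = 9)


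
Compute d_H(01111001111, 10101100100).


XOR: 11010101011
Count of 1s: 7

7


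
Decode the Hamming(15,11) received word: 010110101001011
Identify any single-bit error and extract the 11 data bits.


Syndrome = 0: no error detected

Data: 01011001011 (no errors)


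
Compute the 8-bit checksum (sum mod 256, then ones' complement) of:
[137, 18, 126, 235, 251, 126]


Sum = 893 mod 256 = 125
Complement = 130

130


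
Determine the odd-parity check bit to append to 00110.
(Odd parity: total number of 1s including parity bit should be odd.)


Number of 1s in data: 2
Parity bit: 1

1


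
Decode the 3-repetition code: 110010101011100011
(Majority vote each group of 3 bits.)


Groups: 110, 010, 101, 011, 100, 011
Majority votes: 101101

101101


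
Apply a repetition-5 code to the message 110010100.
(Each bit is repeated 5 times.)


Each bit -> 5 copies

111111111100000000001111100000111110000000000


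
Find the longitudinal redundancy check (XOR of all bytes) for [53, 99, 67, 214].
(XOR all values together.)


XOR chain: 53 ^ 99 ^ 67 ^ 214 = 195

195


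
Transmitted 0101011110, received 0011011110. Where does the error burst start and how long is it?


XOR: 0110000000

Burst at position 1, length 2


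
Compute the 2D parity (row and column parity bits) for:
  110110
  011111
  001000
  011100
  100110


Row parities: 01111
Column parities: 011011

Row P: 01111, Col P: 011011, Corner: 0


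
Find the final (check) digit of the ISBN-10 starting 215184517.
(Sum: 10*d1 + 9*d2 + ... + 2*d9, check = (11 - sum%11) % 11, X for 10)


Weighted sum: 181
181 mod 11 = 5

Check digit: 6


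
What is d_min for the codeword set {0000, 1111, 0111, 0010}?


Comparing all pairs, minimum distance: 1
Can detect 0 errors, correct 0 errors

1


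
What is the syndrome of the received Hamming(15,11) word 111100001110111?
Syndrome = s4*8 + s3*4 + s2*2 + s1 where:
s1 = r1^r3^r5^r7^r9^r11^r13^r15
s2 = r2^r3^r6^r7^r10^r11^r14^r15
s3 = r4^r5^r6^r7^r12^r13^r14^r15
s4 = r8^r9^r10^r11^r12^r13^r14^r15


s1=0, s2=0, s3=0, s4=0

Syndrome = 0 (no error)


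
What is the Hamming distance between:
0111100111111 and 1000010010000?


XOR: 1111110101111
Count of 1s: 11

11


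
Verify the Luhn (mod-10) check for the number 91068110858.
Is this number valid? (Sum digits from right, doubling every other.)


Luhn sum = 42
42 mod 10 = 2

Invalid (Luhn sum mod 10 = 2)


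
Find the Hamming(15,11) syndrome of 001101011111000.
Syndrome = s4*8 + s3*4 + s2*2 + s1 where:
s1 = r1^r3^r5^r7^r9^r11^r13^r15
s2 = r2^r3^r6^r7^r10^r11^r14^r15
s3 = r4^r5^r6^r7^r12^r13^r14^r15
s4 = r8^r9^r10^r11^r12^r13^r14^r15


s1=1, s2=0, s3=1, s4=1

Syndrome = 13 (error at position 13)


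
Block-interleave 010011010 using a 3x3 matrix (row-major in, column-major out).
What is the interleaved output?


Matrix:
  010
  011
  010
Read columns: 000111010

000111010


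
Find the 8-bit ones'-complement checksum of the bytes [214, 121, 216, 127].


Sum = 678 mod 256 = 166
Complement = 89

89


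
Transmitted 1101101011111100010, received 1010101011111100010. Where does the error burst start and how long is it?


XOR: 0111000000000000000

Burst at position 1, length 3


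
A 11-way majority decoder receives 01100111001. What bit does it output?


Ones: 6 out of 11
Threshold: 6

1 (6/11 voted 1)


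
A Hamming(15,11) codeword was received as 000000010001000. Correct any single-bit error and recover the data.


Syndrome = 4: error at position 4

Data: 00000001000 (corrected bit 4)


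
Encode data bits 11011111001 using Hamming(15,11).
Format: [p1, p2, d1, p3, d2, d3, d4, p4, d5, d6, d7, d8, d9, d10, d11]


Parity bits: p1=0, p2=1, p3=0, p4=1

011010111111001


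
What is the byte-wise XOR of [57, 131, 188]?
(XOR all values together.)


XOR chain: 57 ^ 131 ^ 188 = 6

6


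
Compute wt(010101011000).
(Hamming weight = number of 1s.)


Counting 1s in 010101011000

5


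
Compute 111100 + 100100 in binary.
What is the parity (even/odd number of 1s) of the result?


111100 = 60
100100 = 36
Sum = 96 = 1100000
1s count = 2

even parity (2 ones in 1100000)


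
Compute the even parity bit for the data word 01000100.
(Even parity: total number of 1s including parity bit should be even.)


Number of 1s in data: 2
Parity bit: 0

0


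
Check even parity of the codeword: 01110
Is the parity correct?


Number of 1s: 3

No, parity error (3 ones)


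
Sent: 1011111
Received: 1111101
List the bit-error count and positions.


XOR: 0100010

2 error(s) at position(s): 1, 5


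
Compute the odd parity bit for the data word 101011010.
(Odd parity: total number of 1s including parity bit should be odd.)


Number of 1s in data: 5
Parity bit: 0

0


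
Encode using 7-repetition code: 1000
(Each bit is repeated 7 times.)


Each bit -> 7 copies

1111111000000000000000000000


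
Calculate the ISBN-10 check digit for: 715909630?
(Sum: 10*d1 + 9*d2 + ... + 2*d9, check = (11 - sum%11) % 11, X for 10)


Weighted sum: 260
260 mod 11 = 7

Check digit: 4


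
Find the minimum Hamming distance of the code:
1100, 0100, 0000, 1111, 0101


Comparing all pairs, minimum distance: 1
Can detect 0 errors, correct 0 errors

1


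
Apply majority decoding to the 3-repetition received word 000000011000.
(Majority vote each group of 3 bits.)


Groups: 000, 000, 011, 000
Majority votes: 0010

0010


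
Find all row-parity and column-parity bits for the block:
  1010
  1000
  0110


Row parities: 010
Column parities: 0100

Row P: 010, Col P: 0100, Corner: 1
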